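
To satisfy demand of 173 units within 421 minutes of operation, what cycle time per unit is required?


Cycle time = available time / demand
= 421 / 173
= 2.43 min/unit


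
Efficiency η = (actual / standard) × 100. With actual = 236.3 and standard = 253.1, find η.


Efficiency = (actual / standard) × 100
= (236.3 / 253.1) × 100
= 93.4%


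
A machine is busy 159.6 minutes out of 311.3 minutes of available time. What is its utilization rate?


Utilization = busy / total × 100
= 159.6 / 311.3 × 100
= 51.3%


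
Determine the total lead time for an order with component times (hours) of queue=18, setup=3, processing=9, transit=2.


Lead time = queue + setup + processing + transit
= 18 + 3 + 9 + 2
= 32 hours


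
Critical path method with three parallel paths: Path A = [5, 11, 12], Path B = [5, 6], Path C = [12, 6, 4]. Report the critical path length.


Path A: 5 + 11 + 12 = 28
Path B: 5 + 6 = 11
Path C: 12 + 6 + 4 = 22
Critical path = longest = max(28, 11, 22)
= 28 (Path A)


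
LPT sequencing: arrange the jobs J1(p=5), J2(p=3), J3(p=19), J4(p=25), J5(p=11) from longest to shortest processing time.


LPT: sort by longest processing time first
  J4: p=25
  J3: p=19
  J5: p=11
  J1: p=5
  J2: p=3
Order: J4 → J3 → J5 → J1 → J2


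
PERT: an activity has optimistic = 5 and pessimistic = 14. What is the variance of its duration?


σ² = ((p - o) / 6)² = (p - o)² / 36
= (14 - 5)² / 36
= 9² / 36
= 81 / 36
= 2.2500


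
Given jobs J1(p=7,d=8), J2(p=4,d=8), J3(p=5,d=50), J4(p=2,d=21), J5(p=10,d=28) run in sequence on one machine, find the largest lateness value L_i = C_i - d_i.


Lateness per job (L = C - d):
  J1: C=7, d=8, L=-1
  J2: C=11, d=8, L=3
  J3: C=16, d=50, L=-34
  J4: C=18, d=21, L=-3
  J5: C=28, d=28, L=0
Lmax = max(-1, 3, -34, -3, 0)
= 3


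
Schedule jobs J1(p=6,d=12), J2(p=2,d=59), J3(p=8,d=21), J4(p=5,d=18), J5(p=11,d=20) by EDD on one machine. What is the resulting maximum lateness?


EDD order: J1 → J4 → J5 → J3 → J2
Completion and lateness:
  J1: C=6, d=12, L=6-12=-6
  J4: C=11, d=18, L=11-18=-7
  J5: C=22, d=20, L=22-20=2
  J3: C=30, d=21, L=30-21=9
  J2: C=32, d=59, L=32-59=-27
Lmax = max(-6, -7, 2, 9, -27)
= 9


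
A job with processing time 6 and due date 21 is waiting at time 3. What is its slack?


Slack = due - current_time - processing
= 21 - 3 - 6
= 12


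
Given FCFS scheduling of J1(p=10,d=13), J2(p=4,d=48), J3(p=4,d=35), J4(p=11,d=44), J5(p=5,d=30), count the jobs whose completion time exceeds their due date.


Completion vs due date:
  J1: C=10, d=13 → on time
  J2: C=14, d=48 → on time
  J3: C=18, d=35 → on time
  J4: C=29, d=44 → on time
  J5: C=34, d=30 → TARDY
Tardy jobs: J5
Count = 1


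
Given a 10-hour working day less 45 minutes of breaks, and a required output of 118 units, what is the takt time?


Available = 10×60 - 45 = 555 min
Takt time = 555 / 118
= 4.70 min/unit


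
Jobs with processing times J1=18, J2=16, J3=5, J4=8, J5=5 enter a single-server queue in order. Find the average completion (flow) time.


Completion times:
  J1: completes at 18
  J2: completes at 34
  J3: completes at 39
  J4: completes at 47
  J5: completes at 52
Sum = 190
Average = 190/5
= 38.00


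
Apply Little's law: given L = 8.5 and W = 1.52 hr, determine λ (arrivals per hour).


Little's law: L = λW → λ = L / W
= 8.5 / 1.52
= 5.59 per hour


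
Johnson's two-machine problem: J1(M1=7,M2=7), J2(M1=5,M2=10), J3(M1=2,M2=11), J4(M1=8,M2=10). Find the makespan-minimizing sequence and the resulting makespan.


Johnson's rule:
Group 1 (M1≤M2, sort by M1): ['J3', 'J2', 'J1', 'J4']
Group 2 (M1>M2, sort desc M2): []
Sequence: J3 → J2 → J1 → J4
Makespan calculation:
  J3: M1 done=2, M2 done=13
  J2: M1 done=7, M2 done=23
  J1: M1 done=14, M2 done=30
  J4: M1 done=22, M2 done=40
= Sequence: J3 → J2 → J1 → J4, Makespan: 40


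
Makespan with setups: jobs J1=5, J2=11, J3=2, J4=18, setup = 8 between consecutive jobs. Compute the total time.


Makespan = Σ processing + (n-1) × setup
= (5 + 11 + 2 + 18) + (4-1)×8
= 36 + 24
= 60 time units


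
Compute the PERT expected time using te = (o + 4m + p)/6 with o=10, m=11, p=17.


te = (o + 4m + p) / 6
= (10 + 4×11 + 17) / 6
= (10 + 44 + 17) / 6
= 71 / 6
= 11.83


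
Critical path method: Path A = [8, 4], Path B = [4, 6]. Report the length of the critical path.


Path A: 8 + 4 = 12
Path B: 4 + 6 = 10
Critical path = longest = max(12, 10)
= 12 (Path A)


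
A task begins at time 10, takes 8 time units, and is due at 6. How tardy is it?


Completion = start + processing = 10 + 8 = 18
Tardiness = max(0, C - d) = max(0, 18 - 6)
= max(0, 12)
= 12


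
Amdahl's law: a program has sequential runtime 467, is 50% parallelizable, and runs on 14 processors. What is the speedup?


Amdahl's law: T_p = T × ((1-p) + p/N)
= 467 × ((1-0.5) + 0.5/14)
= 467 × (0.50 + 0.0357)
= 467 × 0.5357
= 250.18
Speedup = 467/250.18
= 1.87×


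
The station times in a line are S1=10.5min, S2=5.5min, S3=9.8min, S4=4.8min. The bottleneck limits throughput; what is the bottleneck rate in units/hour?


Bottleneck = longest station time
Station times: [10.5, 5.5, 9.8, 4.8]
Max = 10.5 min
Rate = 60 / 10.5
= 5.71 units/hour (bottleneck: 10.5min)


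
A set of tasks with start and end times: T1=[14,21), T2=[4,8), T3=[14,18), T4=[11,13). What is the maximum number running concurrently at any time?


Check each time point for overlaps:
  t=14: 2 tasks active (T1, T3)
Max concurrent = 2


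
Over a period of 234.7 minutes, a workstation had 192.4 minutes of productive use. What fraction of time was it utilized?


Utilization = busy / total × 100
= 192.4 / 234.7 × 100
= 82.0%


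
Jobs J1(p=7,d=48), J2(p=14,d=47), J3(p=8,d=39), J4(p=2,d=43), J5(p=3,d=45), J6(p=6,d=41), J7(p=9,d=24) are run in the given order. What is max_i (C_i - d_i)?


Lateness per job (L = C - d):
  J1: C=7, d=48, L=-41
  J2: C=21, d=47, L=-26
  J3: C=29, d=39, L=-10
  J4: C=31, d=43, L=-12
  J5: C=34, d=45, L=-11
  J6: C=40, d=41, L=-1
  J7: C=49, d=24, L=25
Lmax = max(-41, -26, -10, -12, -11, -1, 25)
= 25


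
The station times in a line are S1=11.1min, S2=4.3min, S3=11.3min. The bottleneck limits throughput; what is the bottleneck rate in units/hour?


Bottleneck = longest station time
Station times: [11.1, 4.3, 11.3]
Max = 11.3 min
Rate = 60 / 11.3
= 5.31 units/hour (bottleneck: 11.3min)


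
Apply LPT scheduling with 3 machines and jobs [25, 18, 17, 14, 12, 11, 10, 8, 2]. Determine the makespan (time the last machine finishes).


Jobs (LPT sorted): [25, 18, 17, 14, 12, 11, 10, 8, 2]
Machines: 3
  J=25 → Machine 1 (load: 0+25=25)
  J=18 → Machine 2 (load: 0+18=18)
  J=17 → Machine 3 (load: 0+17=17)
  J=14 → Machine 3 (load: 17+14=31)
  J=12 → Machine 2 (load: 18+12=30)
  J=11 → Machine 1 (load: 25+11=36)
  J=10 → Machine 2 (load: 30+10=40)
  J=8 → Machine 3 (load: 31+8=39)
  J=2 → Machine 1 (load: 36+2=38)
Machine loads: [38, 40, 39]
Makespan = max = 40 time units


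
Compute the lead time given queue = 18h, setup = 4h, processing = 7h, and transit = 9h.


Lead time = queue + setup + processing + transit
= 18 + 4 + 7 + 9
= 38 hours


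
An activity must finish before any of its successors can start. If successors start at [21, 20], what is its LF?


LF = min of all successor start times
Successors start at: [21, 20]
LF = min(21, 20)
= 20


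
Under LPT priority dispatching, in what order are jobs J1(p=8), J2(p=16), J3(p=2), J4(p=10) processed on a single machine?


LPT: sort by longest processing time first
  J2: p=16
  J4: p=10
  J1: p=8
  J3: p=2
Order: J2 → J4 → J1 → J3


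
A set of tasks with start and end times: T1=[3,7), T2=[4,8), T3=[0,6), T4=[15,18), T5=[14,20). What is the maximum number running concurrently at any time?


Check each time point for overlaps:
  t=4: 3 tasks active (T1, T2, T3)
Max concurrent = 3


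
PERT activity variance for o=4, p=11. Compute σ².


σ² = ((p - o) / 6)² = (p - o)² / 36
= (11 - 4)² / 36
= 7² / 36
= 49 / 36
= 1.3611


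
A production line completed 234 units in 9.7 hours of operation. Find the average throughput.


Throughput = units / time
= 234 / 9.7
= 24.1 units/hour


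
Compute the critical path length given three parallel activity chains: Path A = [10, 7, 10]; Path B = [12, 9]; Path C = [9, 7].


Path A: 10 + 7 + 10 = 27
Path B: 12 + 9 = 21
Path C: 9 + 7 = 16
Critical path = longest = max(27, 21, 16)
= 27 (Path A)


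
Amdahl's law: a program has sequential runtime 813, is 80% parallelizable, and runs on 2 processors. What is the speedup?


Amdahl's law: T_p = T × ((1-p) + p/N)
= 813 × ((1-0.8) + 0.8/2)
= 813 × (0.20 + 0.4000)
= 813 × 0.6000
= 487.80
Speedup = 813/487.80
= 1.67×


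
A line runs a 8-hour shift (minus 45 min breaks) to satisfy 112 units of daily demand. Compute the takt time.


Available = 8×60 - 45 = 435 min
Takt time = 435 / 112
= 3.88 min/unit


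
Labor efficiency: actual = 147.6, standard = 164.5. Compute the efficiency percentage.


Efficiency = (actual / standard) × 100
= (147.6 / 164.5) × 100
= 89.7%


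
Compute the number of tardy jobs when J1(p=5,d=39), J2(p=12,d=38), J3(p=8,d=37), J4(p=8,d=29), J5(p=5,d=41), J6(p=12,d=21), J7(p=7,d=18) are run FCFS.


Completion vs due date:
  J1: C=5, d=39 → on time
  J2: C=17, d=38 → on time
  J3: C=25, d=37 → on time
  J4: C=33, d=29 → TARDY
  J5: C=38, d=41 → on time
  J6: C=50, d=21 → TARDY
  J7: C=57, d=18 → TARDY
Tardy jobs: J4, J6, J7
Count = 3


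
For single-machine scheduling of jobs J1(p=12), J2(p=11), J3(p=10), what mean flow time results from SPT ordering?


SPT order: J3 → J2 → J1
Completion times:
  J3: C=10
  J2: C=21
  J1: C=33
Sum = 64, n = 3
Mean flow = 64/3
= 21.33


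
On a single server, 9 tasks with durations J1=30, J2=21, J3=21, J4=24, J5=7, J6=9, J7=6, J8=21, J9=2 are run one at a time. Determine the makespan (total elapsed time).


Sequential makespan: sum all processing times
= 30 + 21 + 21 + 24 + 7 + 9 + 6 + 21 + 2
= 141 time units


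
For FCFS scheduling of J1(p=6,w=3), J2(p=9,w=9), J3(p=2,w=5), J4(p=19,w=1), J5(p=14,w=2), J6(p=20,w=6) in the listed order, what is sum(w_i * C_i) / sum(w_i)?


Completion times:
  J1: C=6, w×C=3×6=18
  J2: C=15, w×C=9×15=135
  J3: C=17, w×C=5×17=85
  J4: C=36, w×C=1×36=36
  J5: C=50, w×C=2×50=100
  J6: C=70, w×C=6×70=420
Sum w×C = 794
Sum w = 26
Weighted avg = 794/26
= 30.54


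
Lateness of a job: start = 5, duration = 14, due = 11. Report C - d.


Completion = 5 + 14 = 19
Lateness = C - d = 19 - 11
= 8


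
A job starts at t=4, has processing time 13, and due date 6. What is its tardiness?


Completion = start + processing = 4 + 13 = 17
Tardiness = max(0, C - d) = max(0, 17 - 6)
= max(0, 11)
= 11


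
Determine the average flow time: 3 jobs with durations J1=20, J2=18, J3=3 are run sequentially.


Completion times:
  J1: completes at 20
  J2: completes at 38
  J3: completes at 41
Sum = 99
Average = 99/3
= 33.00


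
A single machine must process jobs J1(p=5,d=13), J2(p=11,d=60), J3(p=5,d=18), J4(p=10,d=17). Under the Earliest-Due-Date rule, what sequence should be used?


EDD: sort by earliest due date
  J1: d=13, p=5
  J4: d=17, p=10
  J3: d=18, p=5
  J2: d=60, p=11
Order: J1 → J4 → J3 → J2


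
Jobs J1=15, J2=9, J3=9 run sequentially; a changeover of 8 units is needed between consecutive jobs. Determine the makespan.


Makespan = Σ processing + (n-1) × setup
= (15 + 9 + 9) + (3-1)×8
= 33 + 16
= 49 time units


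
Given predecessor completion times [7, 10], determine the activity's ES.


ES = max of all predecessor completion times
Predecessors: [7, 10]
ES = max(7, 10)
= 10


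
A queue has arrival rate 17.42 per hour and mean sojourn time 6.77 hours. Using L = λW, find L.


Little's law: L = λ × W
= 17.42 × 6.77
= 117.93


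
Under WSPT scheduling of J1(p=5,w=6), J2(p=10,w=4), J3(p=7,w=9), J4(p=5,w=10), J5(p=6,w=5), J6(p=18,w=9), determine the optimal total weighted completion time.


WSPT order (by p/w): J4 → J3 → J1 → J5 → J6 → J2
  J4: C=5, w·C=10×5=50
  J3: C=12, w·C=9×12=108
  J1: C=17, w·C=6×17=102
  J5: C=23, w·C=5×23=115
  J6: C=41, w·C=9×41=369
  J2: C=51, w·C=4×51=204
Σ w·C = 948
= 948


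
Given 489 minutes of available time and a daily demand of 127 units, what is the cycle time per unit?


Cycle time = available time / demand
= 489 / 127
= 3.85 min/unit


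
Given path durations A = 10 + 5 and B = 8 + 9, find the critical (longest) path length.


Path A: 10 + 5 = 15
Path B: 8 + 9 = 17
Critical path = longest = max(15, 17)
= 17 (Path B)


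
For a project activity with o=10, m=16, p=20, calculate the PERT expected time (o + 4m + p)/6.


te = (o + 4m + p) / 6
= (10 + 4×16 + 20) / 6
= (10 + 64 + 20) / 6
= 94 / 6
= 15.67


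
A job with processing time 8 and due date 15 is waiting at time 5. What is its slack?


Slack = due - current_time - processing
= 15 - 5 - 8
= 2


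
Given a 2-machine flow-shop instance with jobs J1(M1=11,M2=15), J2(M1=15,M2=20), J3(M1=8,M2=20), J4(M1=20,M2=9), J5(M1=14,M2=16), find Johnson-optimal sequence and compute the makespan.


Johnson's rule:
Group 1 (M1≤M2, sort by M1): ['J3', 'J1', 'J5', 'J2']
Group 2 (M1>M2, sort desc M2): ['J4']
Sequence: J3 → J1 → J5 → J2 → J4
Makespan calculation:
  J3: M1 done=8, M2 done=28
  J1: M1 done=19, M2 done=43
  J5: M1 done=33, M2 done=59
  J2: M1 done=48, M2 done=79
  J4: M1 done=68, M2 done=88
= Sequence: J3 → J1 → J5 → J2 → J4, Makespan: 88


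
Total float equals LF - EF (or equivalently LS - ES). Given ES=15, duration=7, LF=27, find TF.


EF = ES + duration = 15 + 7 = 22
LS = LF - duration = 27 - 7 = 20
Total Float = LF - EF = 27 - 22
(or LS - ES = 20 - 15)
= 5


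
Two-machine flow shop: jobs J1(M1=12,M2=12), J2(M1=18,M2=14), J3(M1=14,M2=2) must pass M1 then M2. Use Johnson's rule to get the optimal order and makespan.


Johnson's rule:
Group 1 (M1≤M2, sort by M1): ['J1']
Group 2 (M1>M2, sort desc M2): ['J2', 'J3']
Sequence: J1 → J2 → J3
Makespan calculation:
  J1: M1 done=12, M2 done=24
  J2: M1 done=30, M2 done=44
  J3: M1 done=44, M2 done=46
= Sequence: J1 → J2 → J3, Makespan: 46


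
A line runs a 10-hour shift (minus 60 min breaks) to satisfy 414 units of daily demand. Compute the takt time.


Available = 10×60 - 60 = 540 min
Takt time = 540 / 414
= 1.30 min/unit


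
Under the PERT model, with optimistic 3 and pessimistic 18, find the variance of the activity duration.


σ² = ((p - o) / 6)² = (p - o)² / 36
= (18 - 3)² / 36
= 15² / 36
= 225 / 36
= 6.2500


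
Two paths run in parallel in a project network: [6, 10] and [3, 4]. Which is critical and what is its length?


Path A: 6 + 10 = 16
Path B: 3 + 4 = 7
Critical path = longest = max(16, 7)
= 16 (Path A)


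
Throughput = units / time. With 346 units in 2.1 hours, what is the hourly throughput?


Throughput = units / time
= 346 / 2.1
= 164.8 units/hour


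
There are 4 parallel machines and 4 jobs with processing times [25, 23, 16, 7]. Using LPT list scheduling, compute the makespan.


Jobs (LPT sorted): [25, 23, 16, 7]
Machines: 4
  J=25 → Machine 1 (load: 0+25=25)
  J=23 → Machine 2 (load: 0+23=23)
  J=16 → Machine 3 (load: 0+16=16)
  J=7 → Machine 4 (load: 0+7=7)
Machine loads: [25, 23, 16, 7]
Makespan = max = 25 time units


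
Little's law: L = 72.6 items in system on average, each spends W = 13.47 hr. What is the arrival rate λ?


Little's law: L = λW → λ = L / W
= 72.6 / 13.47
= 5.39 per hour


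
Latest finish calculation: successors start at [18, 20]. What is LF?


LF = min of all successor start times
Successors start at: [18, 20]
LF = min(18, 20)
= 18


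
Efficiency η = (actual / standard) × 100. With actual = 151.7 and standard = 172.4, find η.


Efficiency = (actual / standard) × 100
= (151.7 / 172.4) × 100
= 88.0%


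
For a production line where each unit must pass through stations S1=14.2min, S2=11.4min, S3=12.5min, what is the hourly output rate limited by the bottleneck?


Bottleneck = longest station time
Station times: [14.2, 11.4, 12.5]
Max = 14.2 min
Rate = 60 / 14.2
= 4.23 units/hour (bottleneck: 14.2min)


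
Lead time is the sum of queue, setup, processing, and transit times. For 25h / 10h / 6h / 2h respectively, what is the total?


Lead time = queue + setup + processing + transit
= 25 + 10 + 6 + 2
= 43 hours


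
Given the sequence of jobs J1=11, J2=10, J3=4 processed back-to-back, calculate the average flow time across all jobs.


Completion times:
  J1: completes at 11
  J2: completes at 21
  J3: completes at 25
Sum = 57
Average = 57/3
= 19.00


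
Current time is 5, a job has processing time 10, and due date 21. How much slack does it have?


Slack = due - current_time - processing
= 21 - 5 - 10
= 6


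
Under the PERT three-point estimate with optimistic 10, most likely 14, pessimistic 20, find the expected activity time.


te = (o + 4m + p) / 6
= (10 + 4×14 + 20) / 6
= (10 + 56 + 20) / 6
= 86 / 6
= 14.33


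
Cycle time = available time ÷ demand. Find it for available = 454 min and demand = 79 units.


Cycle time = available time / demand
= 454 / 79
= 5.75 min/unit


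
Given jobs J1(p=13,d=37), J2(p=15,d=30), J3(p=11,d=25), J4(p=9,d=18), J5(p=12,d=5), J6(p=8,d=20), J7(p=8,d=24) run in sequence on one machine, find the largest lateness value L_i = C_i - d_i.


Lateness per job (L = C - d):
  J1: C=13, d=37, L=-24
  J2: C=28, d=30, L=-2
  J3: C=39, d=25, L=14
  J4: C=48, d=18, L=30
  J5: C=60, d=5, L=55
  J6: C=68, d=20, L=48
  J7: C=76, d=24, L=52
Lmax = max(-24, -2, 14, 30, 55, 48, 52)
= 55


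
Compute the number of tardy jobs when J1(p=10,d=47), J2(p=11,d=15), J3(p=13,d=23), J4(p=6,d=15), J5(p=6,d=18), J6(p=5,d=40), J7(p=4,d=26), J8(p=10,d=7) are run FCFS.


Completion vs due date:
  J1: C=10, d=47 → on time
  J2: C=21, d=15 → TARDY
  J3: C=34, d=23 → TARDY
  J4: C=40, d=15 → TARDY
  J5: C=46, d=18 → TARDY
  J6: C=51, d=40 → TARDY
  J7: C=55, d=26 → TARDY
  J8: C=65, d=7 → TARDY
Tardy jobs: J2, J3, J4, J5, J6, J7, J8
Count = 7


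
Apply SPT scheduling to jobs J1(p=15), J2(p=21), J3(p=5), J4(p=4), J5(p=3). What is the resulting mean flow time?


SPT order: J5 → J4 → J3 → J1 → J2
Completion times:
  J5: C=3
  J4: C=7
  J3: C=12
  J1: C=27
  J2: C=48
Sum = 97, n = 5
Mean flow = 97/5
= 19.40


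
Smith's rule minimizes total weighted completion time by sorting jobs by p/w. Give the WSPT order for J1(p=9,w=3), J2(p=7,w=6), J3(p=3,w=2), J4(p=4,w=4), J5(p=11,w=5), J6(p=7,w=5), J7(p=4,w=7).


WSPT (Smith's rule): sort by p/w ascending
  J7: p/w = 4/7 = 0.571
  J4: p/w = 4/4 = 1.000
  J2: p/w = 7/6 = 1.167
  J6: p/w = 7/5 = 1.400
  J3: p/w = 3/2 = 1.500
  J5: p/w = 11/5 = 2.200
  J1: p/w = 9/3 = 3.000
Order: J7 → J4 → J2 → J6 → J3 → J5 → J1


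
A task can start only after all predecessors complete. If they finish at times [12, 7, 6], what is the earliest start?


ES = max of all predecessor completion times
Predecessors: [12, 7, 6]
ES = max(12, 7, 6)
= 12


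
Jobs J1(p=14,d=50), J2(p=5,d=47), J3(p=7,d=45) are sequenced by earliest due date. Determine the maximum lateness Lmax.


EDD order: J3 → J2 → J1
Completion and lateness:
  J3: C=7, d=45, L=7-45=-38
  J2: C=12, d=47, L=12-47=-35
  J1: C=26, d=50, L=26-50=-24
Lmax = max(-38, -35, -24)
= -24


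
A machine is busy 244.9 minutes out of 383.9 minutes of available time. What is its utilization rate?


Utilization = busy / total × 100
= 244.9 / 383.9 × 100
= 63.8%


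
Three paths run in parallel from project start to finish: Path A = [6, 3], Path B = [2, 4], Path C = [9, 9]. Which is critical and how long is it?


Path A: 6 + 3 = 9
Path B: 2 + 4 = 6
Path C: 9 + 9 = 18
Critical path = longest = max(9, 6, 18)
= 18 (Path C)


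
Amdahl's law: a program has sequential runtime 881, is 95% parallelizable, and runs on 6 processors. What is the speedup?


Amdahl's law: T_p = T × ((1-p) + p/N)
= 881 × ((1-0.95) + 0.95/6)
= 881 × (0.05 + 0.1583)
= 881 × 0.2083
= 183.54
Speedup = 881/183.54
= 4.80×


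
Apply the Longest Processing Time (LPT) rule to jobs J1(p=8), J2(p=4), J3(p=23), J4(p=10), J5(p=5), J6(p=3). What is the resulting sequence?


LPT: sort by longest processing time first
  J3: p=23
  J4: p=10
  J1: p=8
  J5: p=5
  J2: p=4
  J6: p=3
Order: J3 → J4 → J1 → J5 → J2 → J6


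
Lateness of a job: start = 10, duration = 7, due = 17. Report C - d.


Completion = 10 + 7 = 17
Lateness = C - d = 17 - 17
= 0


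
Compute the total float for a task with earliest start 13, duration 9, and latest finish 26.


EF = ES + duration = 13 + 9 = 22
LS = LF - duration = 26 - 9 = 17
Total Float = LF - EF = 26 - 22
(or LS - ES = 17 - 13)
= 4


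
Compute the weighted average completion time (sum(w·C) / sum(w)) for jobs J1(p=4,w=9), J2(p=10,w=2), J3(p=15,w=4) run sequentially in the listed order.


Completion times:
  J1: C=4, w×C=9×4=36
  J2: C=14, w×C=2×14=28
  J3: C=29, w×C=4×29=116
Sum w×C = 180
Sum w = 15
Weighted avg = 180/15
= 12.00


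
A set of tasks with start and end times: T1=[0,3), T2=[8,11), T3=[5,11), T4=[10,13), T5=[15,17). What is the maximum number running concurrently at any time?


Check each time point for overlaps:
  t=10: 3 tasks active (T2, T3, T4)
Max concurrent = 3


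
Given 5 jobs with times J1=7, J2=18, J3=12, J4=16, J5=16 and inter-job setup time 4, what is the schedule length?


Makespan = Σ processing + (n-1) × setup
= (7 + 18 + 12 + 16 + 16) + (5-1)×4
= 69 + 16
= 85 time units


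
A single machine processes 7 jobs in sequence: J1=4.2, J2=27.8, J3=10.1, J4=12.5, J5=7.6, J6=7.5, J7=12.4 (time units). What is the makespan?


Sequential makespan: sum all processing times
= 4.2 + 27.8 + 10.1 + 12.5 + 7.6 + 7.5 + 12.4
= 82.1 time units


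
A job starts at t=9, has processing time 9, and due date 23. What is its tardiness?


Completion = start + processing = 9 + 9 = 18
Tardiness = max(0, C - d) = max(0, 18 - 23)
= max(0, -5)
= 0


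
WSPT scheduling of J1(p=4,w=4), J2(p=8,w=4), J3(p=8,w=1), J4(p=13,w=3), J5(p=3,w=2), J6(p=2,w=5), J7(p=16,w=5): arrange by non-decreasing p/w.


WSPT (Smith's rule): sort by p/w ascending
  J6: p/w = 2/5 = 0.400
  J1: p/w = 4/4 = 1.000
  J5: p/w = 3/2 = 1.500
  J2: p/w = 8/4 = 2.000
  J7: p/w = 16/5 = 3.200
  J4: p/w = 13/3 = 4.333
  J3: p/w = 8/1 = 8.000
Order: J6 → J1 → J5 → J2 → J7 → J4 → J3


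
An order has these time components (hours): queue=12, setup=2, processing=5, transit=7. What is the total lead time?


Lead time = queue + setup + processing + transit
= 12 + 2 + 5 + 7
= 26 hours


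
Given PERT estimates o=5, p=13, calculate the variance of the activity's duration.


σ² = ((p - o) / 6)² = (p - o)² / 36
= (13 - 5)² / 36
= 8² / 36
= 64 / 36
= 1.7778


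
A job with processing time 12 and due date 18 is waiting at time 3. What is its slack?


Slack = due - current_time - processing
= 18 - 3 - 12
= 3


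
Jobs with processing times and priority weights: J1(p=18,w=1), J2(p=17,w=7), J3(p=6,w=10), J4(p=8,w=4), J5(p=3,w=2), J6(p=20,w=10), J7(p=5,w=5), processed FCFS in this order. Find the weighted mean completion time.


Completion times:
  J1: C=18, w×C=1×18=18
  J2: C=35, w×C=7×35=245
  J3: C=41, w×C=10×41=410
  J4: C=49, w×C=4×49=196
  J5: C=52, w×C=2×52=104
  J6: C=72, w×C=10×72=720
  J7: C=77, w×C=5×77=385
Sum w×C = 2078
Sum w = 39
Weighted avg = 2078/39
= 53.28


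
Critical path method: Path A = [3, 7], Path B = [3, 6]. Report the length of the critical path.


Path A: 3 + 7 = 10
Path B: 3 + 6 = 9
Critical path = longest = max(10, 9)
= 10 (Path A)


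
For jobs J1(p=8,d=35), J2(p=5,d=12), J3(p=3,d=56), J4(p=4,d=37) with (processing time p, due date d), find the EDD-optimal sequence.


EDD: sort by earliest due date
  J2: d=12, p=5
  J1: d=35, p=8
  J4: d=37, p=4
  J3: d=56, p=3
Order: J2 → J1 → J4 → J3


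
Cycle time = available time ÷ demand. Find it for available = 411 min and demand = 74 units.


Cycle time = available time / demand
= 411 / 74
= 5.55 min/unit


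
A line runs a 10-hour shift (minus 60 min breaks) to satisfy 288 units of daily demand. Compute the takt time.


Available = 10×60 - 60 = 540 min
Takt time = 540 / 288
= 1.88 min/unit


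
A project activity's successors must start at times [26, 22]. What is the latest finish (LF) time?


LF = min of all successor start times
Successors start at: [26, 22]
LF = min(26, 22)
= 22


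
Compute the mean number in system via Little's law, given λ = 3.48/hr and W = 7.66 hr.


Little's law: L = λ × W
= 3.48 × 7.66
= 26.66


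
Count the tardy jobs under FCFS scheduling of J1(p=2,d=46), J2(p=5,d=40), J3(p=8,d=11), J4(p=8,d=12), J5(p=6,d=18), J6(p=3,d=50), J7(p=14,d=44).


Completion vs due date:
  J1: C=2, d=46 → on time
  J2: C=7, d=40 → on time
  J3: C=15, d=11 → TARDY
  J4: C=23, d=12 → TARDY
  J5: C=29, d=18 → TARDY
  J6: C=32, d=50 → on time
  J7: C=46, d=44 → TARDY
Tardy jobs: J3, J4, J5, J7
Count = 4


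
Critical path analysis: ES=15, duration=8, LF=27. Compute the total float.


EF = ES + duration = 15 + 8 = 23
LS = LF - duration = 27 - 8 = 19
Total Float = LF - EF = 27 - 23
(or LS - ES = 19 - 15)
= 4


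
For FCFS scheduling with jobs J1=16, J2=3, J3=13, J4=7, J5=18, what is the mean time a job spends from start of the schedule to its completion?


Completion times:
  J1: completes at 16
  J2: completes at 19
  J3: completes at 32
  J4: completes at 39
  J5: completes at 57
Sum = 163
Average = 163/5
= 32.60


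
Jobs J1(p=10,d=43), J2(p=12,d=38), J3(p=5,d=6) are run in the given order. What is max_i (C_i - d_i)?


Lateness per job (L = C - d):
  J1: C=10, d=43, L=-33
  J2: C=22, d=38, L=-16
  J3: C=27, d=6, L=21
Lmax = max(-33, -16, 21)
= 21


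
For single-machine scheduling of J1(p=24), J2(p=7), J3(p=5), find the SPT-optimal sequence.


SPT: sort by shortest processing time
  J3: p=5
  J2: p=7
  J1: p=24
Order: J3 → J2 → J1


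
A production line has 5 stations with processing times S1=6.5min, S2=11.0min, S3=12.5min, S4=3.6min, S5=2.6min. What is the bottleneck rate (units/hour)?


Bottleneck = longest station time
Station times: [6.5, 11.0, 12.5, 3.6, 2.6]
Max = 12.5 min
Rate = 60 / 12.5
= 4.80 units/hour (bottleneck: 12.5min)


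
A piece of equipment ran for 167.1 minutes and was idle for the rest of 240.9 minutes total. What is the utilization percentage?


Utilization = busy / total × 100
= 167.1 / 240.9 × 100
= 69.4%


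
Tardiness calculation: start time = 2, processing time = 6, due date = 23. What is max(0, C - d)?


Completion = start + processing = 2 + 6 = 8
Tardiness = max(0, C - d) = max(0, 8 - 23)
= max(0, -15)
= 0


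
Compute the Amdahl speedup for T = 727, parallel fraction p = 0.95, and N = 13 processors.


Amdahl's law: T_p = T × ((1-p) + p/N)
= 727 × ((1-0.95) + 0.95/13)
= 727 × (0.05 + 0.0731)
= 727 × 0.1231
= 89.48
Speedup = 727/89.48
= 8.12×


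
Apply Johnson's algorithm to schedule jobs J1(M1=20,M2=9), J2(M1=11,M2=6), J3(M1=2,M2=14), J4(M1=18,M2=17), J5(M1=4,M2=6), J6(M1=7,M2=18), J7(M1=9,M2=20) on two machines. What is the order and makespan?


Johnson's rule:
Group 1 (M1≤M2, sort by M1): ['J3', 'J5', 'J6', 'J7']
Group 2 (M1>M2, sort desc M2): ['J4', 'J1', 'J2']
Sequence: J3 → J5 → J6 → J7 → J4 → J1 → J2
Makespan calculation:
  J3: M1 done=2, M2 done=16
  J5: M1 done=6, M2 done=22
  J6: M1 done=13, M2 done=40
  J7: M1 done=22, M2 done=60
  J4: M1 done=40, M2 done=77
  J1: M1 done=60, M2 done=86
  J2: M1 done=71, M2 done=92
= Sequence: J3 → J5 → J6 → J7 → J4 → J1 → J2, Makespan: 92


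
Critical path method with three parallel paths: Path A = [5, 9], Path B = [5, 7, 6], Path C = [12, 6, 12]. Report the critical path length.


Path A: 5 + 9 = 14
Path B: 5 + 7 + 6 = 18
Path C: 12 + 6 + 12 = 30
Critical path = longest = max(14, 18, 30)
= 30 (Path C)


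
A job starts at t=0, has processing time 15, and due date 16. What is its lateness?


Completion = 0 + 15 = 15
Lateness = C - d = 15 - 16
= -1


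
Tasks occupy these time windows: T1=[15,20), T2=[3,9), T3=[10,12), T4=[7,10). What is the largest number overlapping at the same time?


Check each time point for overlaps:
  t=7: 2 tasks active (T2, T4)
Max concurrent = 2


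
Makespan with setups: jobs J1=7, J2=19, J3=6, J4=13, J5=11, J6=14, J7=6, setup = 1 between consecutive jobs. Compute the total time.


Makespan = Σ processing + (n-1) × setup
= (7 + 19 + 6 + 13 + 11 + 14 + 6) + (7-1)×1
= 76 + 6
= 82 time units


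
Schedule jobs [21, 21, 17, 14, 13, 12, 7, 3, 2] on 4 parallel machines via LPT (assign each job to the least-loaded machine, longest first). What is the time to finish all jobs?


Jobs (LPT sorted): [21, 21, 17, 14, 13, 12, 7, 3, 2]
Machines: 4
  J=21 → Machine 1 (load: 0+21=21)
  J=21 → Machine 2 (load: 0+21=21)
  J=17 → Machine 3 (load: 0+17=17)
  J=14 → Machine 4 (load: 0+14=14)
  J=13 → Machine 4 (load: 14+13=27)
  J=12 → Machine 3 (load: 17+12=29)
  J=7 → Machine 1 (load: 21+7=28)
  J=3 → Machine 2 (load: 21+3=24)
  J=2 → Machine 2 (load: 24+2=26)
Machine loads: [28, 26, 29, 27]
Makespan = max = 29 time units


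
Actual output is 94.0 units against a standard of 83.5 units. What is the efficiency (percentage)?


Efficiency = (actual / standard) × 100
= (94.0 / 83.5) × 100
= 112.6%


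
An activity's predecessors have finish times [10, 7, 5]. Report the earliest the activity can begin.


ES = max of all predecessor completion times
Predecessors: [10, 7, 5]
ES = max(10, 7, 5)
= 10


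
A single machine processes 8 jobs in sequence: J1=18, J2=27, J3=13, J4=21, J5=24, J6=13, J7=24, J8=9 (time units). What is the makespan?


Sequential makespan: sum all processing times
= 18 + 27 + 13 + 21 + 24 + 13 + 24 + 9
= 149 time units


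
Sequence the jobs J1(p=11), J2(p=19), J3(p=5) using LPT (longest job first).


LPT: sort by longest processing time first
  J2: p=19
  J1: p=11
  J3: p=5
Order: J2 → J1 → J3


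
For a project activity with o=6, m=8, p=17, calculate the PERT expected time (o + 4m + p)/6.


te = (o + 4m + p) / 6
= (6 + 4×8 + 17) / 6
= (6 + 32 + 17) / 6
= 55 / 6
= 9.17


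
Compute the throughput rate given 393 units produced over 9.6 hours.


Throughput = units / time
= 393 / 9.6
= 40.9 units/hour


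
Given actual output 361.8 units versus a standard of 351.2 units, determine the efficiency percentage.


Efficiency = (actual / standard) × 100
= (361.8 / 351.2) × 100
= 103.0%


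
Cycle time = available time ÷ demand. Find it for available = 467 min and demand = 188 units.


Cycle time = available time / demand
= 467 / 188
= 2.48 min/unit


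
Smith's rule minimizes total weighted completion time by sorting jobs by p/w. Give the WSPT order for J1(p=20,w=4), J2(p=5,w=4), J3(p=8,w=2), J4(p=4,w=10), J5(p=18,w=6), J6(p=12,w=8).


WSPT (Smith's rule): sort by p/w ascending
  J4: p/w = 4/10 = 0.400
  J2: p/w = 5/4 = 1.250
  J6: p/w = 12/8 = 1.500
  J5: p/w = 18/6 = 3.000
  J3: p/w = 8/2 = 4.000
  J1: p/w = 20/4 = 5.000
Order: J4 → J2 → J6 → J5 → J3 → J1


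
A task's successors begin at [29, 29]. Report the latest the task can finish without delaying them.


LF = min of all successor start times
Successors start at: [29, 29]
LF = min(29, 29)
= 29


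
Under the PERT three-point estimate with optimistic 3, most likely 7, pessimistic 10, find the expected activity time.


te = (o + 4m + p) / 6
= (3 + 4×7 + 10) / 6
= (3 + 28 + 10) / 6
= 41 / 6
= 6.83


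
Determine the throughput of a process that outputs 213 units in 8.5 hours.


Throughput = units / time
= 213 / 8.5
= 25.1 units/hour


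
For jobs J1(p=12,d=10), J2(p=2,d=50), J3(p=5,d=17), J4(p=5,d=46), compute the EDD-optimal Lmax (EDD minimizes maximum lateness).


EDD order: J1 → J3 → J4 → J2
Completion and lateness:
  J1: C=12, d=10, L=12-10=2
  J3: C=17, d=17, L=17-17=0
  J4: C=22, d=46, L=22-46=-24
  J2: C=24, d=50, L=24-50=-26
Lmax = max(2, 0, -24, -26)
= 2


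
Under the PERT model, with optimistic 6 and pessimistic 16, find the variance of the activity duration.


σ² = ((p - o) / 6)² = (p - o)² / 36
= (16 - 6)² / 36
= 10² / 36
= 100 / 36
= 2.7778


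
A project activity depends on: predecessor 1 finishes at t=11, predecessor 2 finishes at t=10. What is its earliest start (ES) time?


ES = max of all predecessor completion times
Predecessors: [11, 10]
ES = max(11, 10)
= 11


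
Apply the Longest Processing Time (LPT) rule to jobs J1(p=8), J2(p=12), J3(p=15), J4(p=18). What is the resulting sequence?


LPT: sort by longest processing time first
  J4: p=18
  J3: p=15
  J2: p=12
  J1: p=8
Order: J4 → J3 → J2 → J1


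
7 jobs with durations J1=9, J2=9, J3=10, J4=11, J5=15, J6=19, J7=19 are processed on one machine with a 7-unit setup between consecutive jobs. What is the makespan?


Makespan = Σ processing + (n-1) × setup
= (9 + 9 + 10 + 11 + 15 + 19 + 19) + (7-1)×7
= 92 + 42
= 134 time units


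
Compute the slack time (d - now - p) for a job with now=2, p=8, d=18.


Slack = due - current_time - processing
= 18 - 2 - 8
= 8


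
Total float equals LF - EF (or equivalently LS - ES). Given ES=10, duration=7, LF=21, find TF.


EF = ES + duration = 10 + 7 = 17
LS = LF - duration = 21 - 7 = 14
Total Float = LF - EF = 21 - 17
(or LS - ES = 14 - 10)
= 4


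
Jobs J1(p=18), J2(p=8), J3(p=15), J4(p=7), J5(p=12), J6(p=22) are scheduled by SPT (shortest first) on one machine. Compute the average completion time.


SPT order: J4 → J2 → J5 → J3 → J1 → J6
Completion times:
  J4: C=7
  J2: C=15
  J5: C=27
  J3: C=42
  J1: C=60
  J6: C=82
Sum = 233, n = 6
Mean flow = 233/6
= 38.83


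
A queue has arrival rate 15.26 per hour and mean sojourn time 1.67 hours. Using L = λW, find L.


Little's law: L = λ × W
= 15.26 × 1.67
= 25.48


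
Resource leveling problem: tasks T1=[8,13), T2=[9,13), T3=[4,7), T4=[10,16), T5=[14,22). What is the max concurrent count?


Check each time point for overlaps:
  t=10: 3 tasks active (T1, T2, T4)
Max concurrent = 3


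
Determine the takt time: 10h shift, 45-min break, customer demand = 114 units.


Available = 10×60 - 45 = 555 min
Takt time = 555 / 114
= 4.87 min/unit


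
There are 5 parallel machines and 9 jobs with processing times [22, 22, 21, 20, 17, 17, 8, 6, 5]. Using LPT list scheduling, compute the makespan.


Jobs (LPT sorted): [22, 22, 21, 20, 17, 17, 8, 6, 5]
Machines: 5
  J=22 → Machine 1 (load: 0+22=22)
  J=22 → Machine 2 (load: 0+22=22)
  J=21 → Machine 3 (load: 0+21=21)
  J=20 → Machine 4 (load: 0+20=20)
  J=17 → Machine 5 (load: 0+17=17)
  J=17 → Machine 5 (load: 17+17=34)
  J=8 → Machine 4 (load: 20+8=28)
  J=6 → Machine 3 (load: 21+6=27)
  J=5 → Machine 1 (load: 22+5=27)
Machine loads: [27, 22, 27, 28, 34]
Makespan = max = 34 time units


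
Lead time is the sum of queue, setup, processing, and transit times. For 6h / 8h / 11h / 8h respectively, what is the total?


Lead time = queue + setup + processing + transit
= 6 + 8 + 11 + 8
= 33 hours


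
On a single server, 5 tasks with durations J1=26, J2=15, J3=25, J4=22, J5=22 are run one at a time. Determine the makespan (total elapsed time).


Sequential makespan: sum all processing times
= 26 + 15 + 25 + 22 + 22
= 110 time units


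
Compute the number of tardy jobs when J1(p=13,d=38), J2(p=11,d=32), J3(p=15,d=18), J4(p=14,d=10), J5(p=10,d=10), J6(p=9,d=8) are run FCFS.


Completion vs due date:
  J1: C=13, d=38 → on time
  J2: C=24, d=32 → on time
  J3: C=39, d=18 → TARDY
  J4: C=53, d=10 → TARDY
  J5: C=63, d=10 → TARDY
  J6: C=72, d=8 → TARDY
Tardy jobs: J3, J4, J5, J6
Count = 4


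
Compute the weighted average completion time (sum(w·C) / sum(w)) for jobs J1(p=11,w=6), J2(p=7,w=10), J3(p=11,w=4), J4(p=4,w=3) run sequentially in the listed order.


Completion times:
  J1: C=11, w×C=6×11=66
  J2: C=18, w×C=10×18=180
  J3: C=29, w×C=4×29=116
  J4: C=33, w×C=3×33=99
Sum w×C = 461
Sum w = 23
Weighted avg = 461/23
= 20.04


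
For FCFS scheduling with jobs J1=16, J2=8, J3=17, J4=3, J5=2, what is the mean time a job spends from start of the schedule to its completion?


Completion times:
  J1: completes at 16
  J2: completes at 24
  J3: completes at 41
  J4: completes at 44
  J5: completes at 46
Sum = 171
Average = 171/5
= 34.20


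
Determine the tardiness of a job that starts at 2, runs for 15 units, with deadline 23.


Completion = start + processing = 2 + 15 = 17
Tardiness = max(0, C - d) = max(0, 17 - 23)
= max(0, -6)
= 0


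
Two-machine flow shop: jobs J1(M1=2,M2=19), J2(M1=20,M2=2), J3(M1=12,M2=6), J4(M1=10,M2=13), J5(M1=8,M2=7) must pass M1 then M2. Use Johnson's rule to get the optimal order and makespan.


Johnson's rule:
Group 1 (M1≤M2, sort by M1): ['J1', 'J4']
Group 2 (M1>M2, sort desc M2): ['J5', 'J3', 'J2']
Sequence: J1 → J4 → J5 → J3 → J2
Makespan calculation:
  J1: M1 done=2, M2 done=21
  J4: M1 done=12, M2 done=34
  J5: M1 done=20, M2 done=41
  J3: M1 done=32, M2 done=47
  J2: M1 done=52, M2 done=54
= Sequence: J1 → J4 → J5 → J3 → J2, Makespan: 54


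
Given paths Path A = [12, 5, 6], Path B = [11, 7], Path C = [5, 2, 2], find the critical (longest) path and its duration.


Path A: 12 + 5 + 6 = 23
Path B: 11 + 7 = 18
Path C: 5 + 2 + 2 = 9
Critical path = longest = max(23, 18, 9)
= 23 (Path A)


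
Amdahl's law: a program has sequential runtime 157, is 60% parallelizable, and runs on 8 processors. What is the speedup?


Amdahl's law: T_p = T × ((1-p) + p/N)
= 157 × ((1-0.6) + 0.6/8)
= 157 × (0.40 + 0.0750)
= 157 × 0.4750
= 74.58
Speedup = 157/74.58
= 2.11×


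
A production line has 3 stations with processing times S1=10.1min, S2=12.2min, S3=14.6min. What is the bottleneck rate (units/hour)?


Bottleneck = longest station time
Station times: [10.1, 12.2, 14.6]
Max = 14.6 min
Rate = 60 / 14.6
= 4.11 units/hour (bottleneck: 14.6min)


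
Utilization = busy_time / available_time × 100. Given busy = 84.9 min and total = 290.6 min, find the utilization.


Utilization = busy / total × 100
= 84.9 / 290.6 × 100
= 29.2%


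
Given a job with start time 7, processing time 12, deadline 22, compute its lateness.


Completion = 7 + 12 = 19
Lateness = C - d = 19 - 22
= -3


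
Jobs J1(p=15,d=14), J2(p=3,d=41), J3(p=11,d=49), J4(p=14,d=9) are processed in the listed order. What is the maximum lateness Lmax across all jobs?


Lateness per job (L = C - d):
  J1: C=15, d=14, L=1
  J2: C=18, d=41, L=-23
  J3: C=29, d=49, L=-20
  J4: C=43, d=9, L=34
Lmax = max(1, -23, -20, 34)
= 34


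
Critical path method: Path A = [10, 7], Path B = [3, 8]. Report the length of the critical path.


Path A: 10 + 7 = 17
Path B: 3 + 8 = 11
Critical path = longest = max(17, 11)
= 17 (Path A)


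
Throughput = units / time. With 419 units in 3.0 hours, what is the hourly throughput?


Throughput = units / time
= 419 / 3.0
= 139.7 units/hour


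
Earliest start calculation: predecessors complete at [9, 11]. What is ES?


ES = max of all predecessor completion times
Predecessors: [9, 11]
ES = max(9, 11)
= 11


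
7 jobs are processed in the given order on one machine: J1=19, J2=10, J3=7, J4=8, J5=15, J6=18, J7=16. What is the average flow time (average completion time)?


Completion times:
  J1: completes at 19
  J2: completes at 29
  J3: completes at 36
  J4: completes at 44
  J5: completes at 59
  J6: completes at 77
  J7: completes at 93
Sum = 357
Average = 357/7
= 51.00
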